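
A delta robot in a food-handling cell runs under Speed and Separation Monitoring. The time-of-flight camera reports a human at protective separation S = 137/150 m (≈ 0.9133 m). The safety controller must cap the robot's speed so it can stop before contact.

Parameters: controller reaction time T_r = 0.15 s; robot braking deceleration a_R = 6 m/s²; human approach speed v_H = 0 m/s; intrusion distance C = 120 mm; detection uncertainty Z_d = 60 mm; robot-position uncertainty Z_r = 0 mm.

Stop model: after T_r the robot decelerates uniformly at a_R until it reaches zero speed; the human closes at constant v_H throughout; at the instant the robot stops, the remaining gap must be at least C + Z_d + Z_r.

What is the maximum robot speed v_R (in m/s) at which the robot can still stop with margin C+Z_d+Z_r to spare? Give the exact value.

v_R_max = 11/5 m/s = 2.2000 m/s

collect terms ⇒ (1/12)·v_R² + (3/20)·v_R + (-11/15) = 0
  disc = (3/20)² − 4·(1/12)·(-11/15) = 961/3600 ; √disc = 31/60
  v_R = (−(3/20) + 31/60) / (2·(1/12)) = 11/5 m/s
check:
stop time T_s = (11/5)/6 = 0.3667 s
robot covers v_R·T_r = 2.2000·0.1500 = 0.3300 m before braking
robot under decel: 2.2000²/(2·6.0000) = 0.4033 m
human closes 0.0000·0.5167 = 0.0000 m
C+Z_d+Z_r = 0.1200+0.0600+0.0000 = 0.1800 m
sum ≈ 0.3300+0.4033+0.0000+0.1800 ≈ 0.9133 m = S ✓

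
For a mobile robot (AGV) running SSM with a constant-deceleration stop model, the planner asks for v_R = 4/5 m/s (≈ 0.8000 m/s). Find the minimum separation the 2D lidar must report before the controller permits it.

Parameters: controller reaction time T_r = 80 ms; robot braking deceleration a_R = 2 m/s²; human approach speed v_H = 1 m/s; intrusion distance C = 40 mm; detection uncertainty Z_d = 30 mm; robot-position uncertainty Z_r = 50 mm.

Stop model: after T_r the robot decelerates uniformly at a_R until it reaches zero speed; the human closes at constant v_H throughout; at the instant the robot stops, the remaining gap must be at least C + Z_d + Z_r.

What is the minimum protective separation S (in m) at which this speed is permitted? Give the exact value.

S_min = 103/125 m = 0.8240 m

stop time T_s = (4/5)/2 = 0.4000 s
robot in T_r: 0.8000·0.0800 = 0.0640 m
robot covers 0.8000·0.4000 − ½·2.0000·0.4000² = 0.1600 m while stopping
human closes 1.0000·0.4800 = 0.4800 m
margins: 0.0400+0.0300+0.0500 = 0.1200 m
S_min ≈ 0.0640+0.1600+0.4800+0.1200  ⇒  S_min = 103/125 m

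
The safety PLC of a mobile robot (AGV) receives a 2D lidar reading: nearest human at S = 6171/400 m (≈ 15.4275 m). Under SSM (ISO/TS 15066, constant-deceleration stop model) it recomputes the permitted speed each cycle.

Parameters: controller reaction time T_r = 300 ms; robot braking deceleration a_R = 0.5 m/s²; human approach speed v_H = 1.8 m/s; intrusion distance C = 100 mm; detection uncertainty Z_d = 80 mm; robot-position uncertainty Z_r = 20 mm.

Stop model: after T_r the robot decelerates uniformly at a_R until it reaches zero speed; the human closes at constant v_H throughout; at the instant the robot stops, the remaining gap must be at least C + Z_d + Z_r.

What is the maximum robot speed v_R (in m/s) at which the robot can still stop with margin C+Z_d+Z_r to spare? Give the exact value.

v_R_max = 47/20 m/s = 2.3500 m/s

quadratic (1)·v² + (39/10)·v + (-235/16) = 0
  disc = (39/10)² − 4·(1)·(-235/16) = 1849/25 ; √disc = 43/5
  v_R = (−(39/10) + 43/5) / (2·(1)) = 47/20 m/s
check:
braking lasts T_s = (47/20)/(1/2) = 4.7000 s
robot covers v_R·T_r = 2.3500·0.3000 = 0.7050 m before braking
robot covers 2.3500·4.7000 − ½·0.5000·4.7000² = 5.5225 m while stopping
human closes 1.8000·5.0000 = 9.0000 m
C+Z_d+Z_r = 0.1000+0.0800+0.0200 = 0.2000 m
sum ≈ 0.7050+5.5225+9.0000+0.2000 ≈ 15.4275 m = S ✓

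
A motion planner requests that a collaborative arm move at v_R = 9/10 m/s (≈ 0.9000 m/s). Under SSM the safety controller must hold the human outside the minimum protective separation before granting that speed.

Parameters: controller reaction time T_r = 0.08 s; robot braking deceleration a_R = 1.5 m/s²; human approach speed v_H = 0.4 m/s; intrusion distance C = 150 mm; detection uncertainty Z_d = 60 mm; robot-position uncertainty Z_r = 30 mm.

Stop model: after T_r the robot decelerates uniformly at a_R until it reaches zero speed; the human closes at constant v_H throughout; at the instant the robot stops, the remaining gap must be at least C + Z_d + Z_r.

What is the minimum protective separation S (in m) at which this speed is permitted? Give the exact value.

T_s = v_R/a_R = (9/10)/(3/2) = 0.6000 s
robot covers v_R·T_r = 0.9000·0.0800 = 0.0720 m before braking
braking distance = 0.9000²/(2·1.5000) = 0.2700 m
human over T_r+T_s: 0.4000·(0.0800+0.6000) = 0.2720 m
C+Z_d+Z_r = 0.1500+0.0600+0.0300 = 0.2400 m
S_min ≈ 0.0720+0.2700+0.2720+0.2400  ⇒  S_min = 427/500 m

S_min = 427/500 m = 0.8540 m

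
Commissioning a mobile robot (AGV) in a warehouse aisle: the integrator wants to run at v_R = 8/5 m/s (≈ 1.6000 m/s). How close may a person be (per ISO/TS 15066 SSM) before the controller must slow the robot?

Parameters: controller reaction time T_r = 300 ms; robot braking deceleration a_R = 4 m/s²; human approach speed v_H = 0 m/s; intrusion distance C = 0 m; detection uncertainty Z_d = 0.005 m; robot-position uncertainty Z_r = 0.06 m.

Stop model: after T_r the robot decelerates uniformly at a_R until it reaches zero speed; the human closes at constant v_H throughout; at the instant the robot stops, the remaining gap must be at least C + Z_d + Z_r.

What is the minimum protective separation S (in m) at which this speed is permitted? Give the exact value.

S_min = 173/200 m = 0.8650 m

stop time T_s = (8/5)/4 = 0.4000 s
robot in T_r: 1.6000·0.3000 = 0.4800 m
robot covers 1.6000·0.4000 − ½·4.0000·0.4000² = 0.3200 m while stopping
person approaches 0.0000·(0.3000+0.4000) = 0.0000 m
C+Z_d+Z_r = 0.0000+0.0050+0.0600 = 0.0650 m
S_min ≈ 0.4800+0.3200+0.0000+0.0650  ⇒  S_min = 173/200 m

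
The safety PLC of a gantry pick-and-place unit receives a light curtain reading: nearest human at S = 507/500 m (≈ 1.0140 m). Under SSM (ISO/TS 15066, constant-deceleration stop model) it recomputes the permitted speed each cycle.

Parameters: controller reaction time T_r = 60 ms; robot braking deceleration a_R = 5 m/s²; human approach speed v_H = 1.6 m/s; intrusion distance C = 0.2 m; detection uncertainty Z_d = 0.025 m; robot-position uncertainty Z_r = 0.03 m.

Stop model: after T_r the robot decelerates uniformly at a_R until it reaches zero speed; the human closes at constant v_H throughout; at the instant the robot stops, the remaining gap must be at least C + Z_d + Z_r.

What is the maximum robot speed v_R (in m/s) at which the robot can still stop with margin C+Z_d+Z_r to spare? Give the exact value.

v_R_max = 13/10 m/s = 1.3000 m/s

collect terms ⇒ (1/10)·v_R² + (19/50)·v_R + (-663/1000) = 0
  disc = (19/50)² − 4·(1/10)·(-663/1000) = 256/625 ; √disc = 16/25
  v_R = (−(19/50) + 16/25) / (2·(1/10)) = 13/10 m/s
check:
stop time T_s = (13/10)/5 = 0.2600 s
reaction-phase robot travel = 1.3000·0.0600 = 0.0780 m
robot under decel: 1.3000²/(2·5.0000) = 0.1690 m
person approaches 1.6000·(0.0600+0.2600) = 0.5120 m
C+Z_d+Z_r = 0.2000+0.0250+0.0300 = 0.2550 m
sum ≈ 0.0780+0.1690+0.5120+0.2550 ≈ 1.0140 m = S ✓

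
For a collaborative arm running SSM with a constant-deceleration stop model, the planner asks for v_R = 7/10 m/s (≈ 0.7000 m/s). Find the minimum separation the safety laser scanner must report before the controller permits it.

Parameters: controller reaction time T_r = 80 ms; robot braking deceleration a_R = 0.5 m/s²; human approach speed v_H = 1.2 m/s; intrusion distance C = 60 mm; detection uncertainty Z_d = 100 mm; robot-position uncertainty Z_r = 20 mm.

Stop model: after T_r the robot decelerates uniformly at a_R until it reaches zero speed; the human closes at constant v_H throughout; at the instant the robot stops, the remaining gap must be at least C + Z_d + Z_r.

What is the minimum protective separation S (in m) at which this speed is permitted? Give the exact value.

braking lasts T_s = (7/10)/(1/2) = 1.4000 s
robot in T_r: 0.7000·0.0800 = 0.0560 m
robot covers 0.7000·1.4000 − ½·0.5000·1.4000² = 0.4900 m while stopping
human closes 1.2000·1.4800 = 1.7760 m
C+Z_d+Z_r = 0.0600+0.1000+0.0200 = 0.1800 m
S_min ≈ 0.0560+0.4900+1.7760+0.1800  ⇒  S_min = 1251/500 m

S_min = 1251/500 m = 2.5020 m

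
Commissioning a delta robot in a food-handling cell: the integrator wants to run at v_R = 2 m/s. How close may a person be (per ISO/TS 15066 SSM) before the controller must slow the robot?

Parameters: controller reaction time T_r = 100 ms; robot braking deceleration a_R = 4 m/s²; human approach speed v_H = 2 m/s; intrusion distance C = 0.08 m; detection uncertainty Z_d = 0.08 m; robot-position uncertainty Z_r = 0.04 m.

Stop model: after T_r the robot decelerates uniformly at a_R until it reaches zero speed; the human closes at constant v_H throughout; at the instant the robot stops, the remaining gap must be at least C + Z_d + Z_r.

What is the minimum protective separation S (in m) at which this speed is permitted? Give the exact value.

S_min = 21/10 m = 2.1000 m

T_s = v_R/a_R = 2/4 = 0.5000 s
reaction-phase robot travel = 2.0000·0.1000 = 0.2000 m
robot covers 2.0000·0.5000 − ½·4.0000·0.5000² = 0.5000 m while stopping
person approaches 2.0000·(0.1000+0.5000) = 1.2000 m
margins: 0.0800+0.0800+0.0400 = 0.2000 m
S_min ≈ 0.2000+0.5000+1.2000+0.2000  ⇒  S_min = 21/10 m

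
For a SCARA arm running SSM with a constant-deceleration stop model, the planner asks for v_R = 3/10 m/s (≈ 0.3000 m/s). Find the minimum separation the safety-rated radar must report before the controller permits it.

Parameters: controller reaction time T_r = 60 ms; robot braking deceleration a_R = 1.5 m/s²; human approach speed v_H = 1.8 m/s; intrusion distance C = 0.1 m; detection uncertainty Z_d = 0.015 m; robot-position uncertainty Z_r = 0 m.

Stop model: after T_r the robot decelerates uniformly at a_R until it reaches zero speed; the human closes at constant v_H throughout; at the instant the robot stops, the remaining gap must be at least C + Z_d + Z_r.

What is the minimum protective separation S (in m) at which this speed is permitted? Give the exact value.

T_s = v_R/a_R = (3/10)/(3/2) = 0.2000 s
robot covers v_R·T_r = 0.3000·0.0600 = 0.0180 m before braking
robot under decel: 0.3000²/(2·1.5000) = 0.0300 m
human over T_r+T_s: 1.8000·(0.0600+0.2000) = 0.4680 m
margins: 0.1000+0.0150+0.0000 = 0.1150 m
S_min ≈ 0.0180+0.0300+0.4680+0.1150  ⇒  S_min = 631/1000 m

S_min = 631/1000 m = 0.6310 m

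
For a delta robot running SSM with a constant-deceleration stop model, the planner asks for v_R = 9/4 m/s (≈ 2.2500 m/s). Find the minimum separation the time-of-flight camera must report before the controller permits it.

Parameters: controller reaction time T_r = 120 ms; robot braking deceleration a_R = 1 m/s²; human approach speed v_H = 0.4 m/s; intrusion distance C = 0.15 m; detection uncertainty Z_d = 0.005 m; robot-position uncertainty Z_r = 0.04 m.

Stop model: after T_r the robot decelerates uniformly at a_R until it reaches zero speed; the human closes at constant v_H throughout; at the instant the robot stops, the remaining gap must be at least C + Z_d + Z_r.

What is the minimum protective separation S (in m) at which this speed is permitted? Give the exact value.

S_min = 15777/4000 m = 3.9442 m

stop time T_s = (9/4)/1 = 2.2500 s
reaction-phase robot travel = 2.2500·0.1200 = 0.2700 m
robot covers 2.2500·2.2500 − ½·1.0000·2.2500² = 2.5312 m while stopping
person approaches 0.4000·(0.1200+2.2500) = 0.9480 m
C+Z_d+Z_r = 0.1500+0.0050+0.0400 = 0.1950 m
S_min ≈ 0.2700+2.5312+0.9480+0.1950  ⇒  S_min = 15777/4000 m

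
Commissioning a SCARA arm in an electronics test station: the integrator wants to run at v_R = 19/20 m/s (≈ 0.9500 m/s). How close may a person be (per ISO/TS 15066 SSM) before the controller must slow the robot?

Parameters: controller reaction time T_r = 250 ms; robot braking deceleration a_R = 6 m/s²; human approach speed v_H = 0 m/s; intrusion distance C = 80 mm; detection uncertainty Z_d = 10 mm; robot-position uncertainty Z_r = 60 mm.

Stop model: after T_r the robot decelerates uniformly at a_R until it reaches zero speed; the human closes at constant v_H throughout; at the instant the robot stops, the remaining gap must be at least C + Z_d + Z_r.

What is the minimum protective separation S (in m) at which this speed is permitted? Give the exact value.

S_min = 2221/4800 m = 0.4627 m

T_s = v_R/a_R = (19/20)/6 = 0.1583 s
robot covers v_R·T_r = 0.9500·0.2500 = 0.2375 m before braking
robot covers 0.9500·0.1583 − ½·6.0000·0.1583² = 0.0752 m while stopping
person approaches 0.0000·(0.2500+0.1583) = 0.0000 m
residual clearance needed = 0.0800+0.0100+0.0600 = 0.1500 m
S_min ≈ 0.2375+0.0752+0.0000+0.1500  ⇒  S_min = 2221/4800 m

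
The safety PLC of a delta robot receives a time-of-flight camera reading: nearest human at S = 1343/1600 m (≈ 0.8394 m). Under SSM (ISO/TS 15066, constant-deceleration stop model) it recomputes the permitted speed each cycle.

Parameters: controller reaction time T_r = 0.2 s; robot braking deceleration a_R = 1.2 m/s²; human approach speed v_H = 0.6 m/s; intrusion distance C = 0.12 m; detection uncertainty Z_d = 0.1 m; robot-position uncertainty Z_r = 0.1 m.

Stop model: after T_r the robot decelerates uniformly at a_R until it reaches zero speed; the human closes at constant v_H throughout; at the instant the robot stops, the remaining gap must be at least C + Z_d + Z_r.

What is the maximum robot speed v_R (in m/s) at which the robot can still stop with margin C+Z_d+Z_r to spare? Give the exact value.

quadratic (5/12)·v² + (7/10)·v + (-639/1600) = 0
  disc = (7/10)² − 4·(5/12)·(-639/1600) = 1849/1600 ; √disc = 43/40
  v_R = (−(7/10) + 43/40) / (2·(5/12)) = 9/20 m/s
check:
stop time T_s = (9/20)/(6/5) = 0.3750 s
reaction-phase robot travel = 0.4500·0.2000 = 0.0900 m
robot covers 0.4500·0.3750 − ½·1.2000·0.3750² = 0.0844 m while stopping
human closes 0.6000·0.5750 = 0.3450 m
residual clearance needed = 0.1200+0.1000+0.1000 = 0.3200 m
sum ≈ 0.0900+0.0844+0.3450+0.3200 ≈ 0.8394 m = S ✓

v_R_max = 9/20 m/s = 0.4500 m/s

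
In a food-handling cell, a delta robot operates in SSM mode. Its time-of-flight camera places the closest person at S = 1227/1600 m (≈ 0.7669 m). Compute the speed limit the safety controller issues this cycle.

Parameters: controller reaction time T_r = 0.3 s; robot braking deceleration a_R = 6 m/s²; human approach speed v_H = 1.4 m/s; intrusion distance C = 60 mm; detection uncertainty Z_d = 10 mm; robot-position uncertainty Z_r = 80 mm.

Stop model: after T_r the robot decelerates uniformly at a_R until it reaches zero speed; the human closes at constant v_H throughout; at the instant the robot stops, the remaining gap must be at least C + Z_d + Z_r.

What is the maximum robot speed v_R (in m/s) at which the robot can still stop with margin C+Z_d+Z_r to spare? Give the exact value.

v_R_max = 7/20 m/s = 0.3500 m/s

collect terms ⇒ (1/12)·v_R² + (8/15)·v_R + (-63/320) = 0
  disc = (8/15)² − 4·(1/12)·(-63/320) = 5041/14400 ; √disc = 71/120
  v_R = (−(8/15) + 71/120) / (2·(1/12)) = 7/20 m/s
check:
braking lasts T_s = (7/20)/6 = 0.0583 s
robot covers v_R·T_r = 0.3500·0.3000 = 0.1050 m before braking
robot covers 0.3500·0.0583 − ½·6.0000·0.0583² = 0.0102 m while stopping
human over T_r+T_s: 1.4000·(0.3000+0.0583) = 0.5017 m
residual clearance needed = 0.0600+0.0100+0.0800 = 0.1500 m
sum ≈ 0.1050+0.0102+0.5017+0.1500 ≈ 0.7669 m = S ✓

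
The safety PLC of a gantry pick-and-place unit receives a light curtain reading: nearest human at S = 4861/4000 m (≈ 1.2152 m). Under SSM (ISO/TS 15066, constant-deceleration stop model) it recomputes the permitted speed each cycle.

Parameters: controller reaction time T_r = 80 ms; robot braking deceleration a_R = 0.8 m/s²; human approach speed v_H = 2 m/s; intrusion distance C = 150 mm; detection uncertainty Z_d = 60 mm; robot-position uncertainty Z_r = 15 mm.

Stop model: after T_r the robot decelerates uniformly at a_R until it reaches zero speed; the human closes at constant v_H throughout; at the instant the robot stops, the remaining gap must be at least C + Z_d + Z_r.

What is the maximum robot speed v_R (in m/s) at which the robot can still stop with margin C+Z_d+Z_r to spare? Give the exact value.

v_R_max = 3/10 m/s = 0.3000 m/s

collect terms ⇒ (5/8)·v_R² + (129/50)·v_R + (-3321/4000) = 0
  disc = (129/50)² − 4·(5/8)·(-3321/4000) = 349281/40000 ; √disc = 591/200
  v_R = (−(129/50) + 591/200) / (2·(5/8)) = 3/10 m/s
check:
stop time T_s = (3/10)/(4/5) = 0.3750 s
reaction-phase robot travel = 0.3000·0.0800 = 0.0240 m
braking distance = 0.3000²/(2·0.8000) = 0.0563 m
human over T_r+T_s: 2.0000·(0.0800+0.3750) = 0.9100 m
residual clearance needed = 0.1500+0.0600+0.0150 = 0.2250 m
sum ≈ 0.0240+0.0563+0.9100+0.2250 ≈ 1.2152 m = S ✓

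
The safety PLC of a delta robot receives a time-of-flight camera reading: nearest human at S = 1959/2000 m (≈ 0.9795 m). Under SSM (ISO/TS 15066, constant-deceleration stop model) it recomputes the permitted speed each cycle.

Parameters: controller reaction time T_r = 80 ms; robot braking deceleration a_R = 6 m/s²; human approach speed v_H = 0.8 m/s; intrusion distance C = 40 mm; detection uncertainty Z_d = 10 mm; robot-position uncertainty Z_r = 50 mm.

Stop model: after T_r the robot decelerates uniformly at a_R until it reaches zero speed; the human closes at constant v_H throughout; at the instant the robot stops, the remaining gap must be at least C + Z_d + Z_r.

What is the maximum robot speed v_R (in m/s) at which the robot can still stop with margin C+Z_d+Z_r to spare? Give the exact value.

quadratic (1/12)·v² + (16/75)·v + (-1631/2000) = 0
  disc = (16/75)² − 4·(1/12)·(-1631/2000) = 28561/90000 ; √disc = 169/300
  v_R = (−(16/75) + 169/300) / (2·(1/12)) = 21/10 m/s
check:
T_s = v_R/a_R = (21/10)/6 = 0.3500 s
robot in T_r: 2.1000·0.0800 = 0.1680 m
robot covers 2.1000·0.3500 − ½·6.0000·0.3500² = 0.3675 m while stopping
human over T_r+T_s: 0.8000·(0.0800+0.3500) = 0.3440 m
C+Z_d+Z_r = 0.0400+0.0100+0.0500 = 0.1000 m
sum ≈ 0.1680+0.3675+0.3440+0.1000 ≈ 0.9795 m = S ✓

v_R_max = 21/10 m/s = 2.1000 m/s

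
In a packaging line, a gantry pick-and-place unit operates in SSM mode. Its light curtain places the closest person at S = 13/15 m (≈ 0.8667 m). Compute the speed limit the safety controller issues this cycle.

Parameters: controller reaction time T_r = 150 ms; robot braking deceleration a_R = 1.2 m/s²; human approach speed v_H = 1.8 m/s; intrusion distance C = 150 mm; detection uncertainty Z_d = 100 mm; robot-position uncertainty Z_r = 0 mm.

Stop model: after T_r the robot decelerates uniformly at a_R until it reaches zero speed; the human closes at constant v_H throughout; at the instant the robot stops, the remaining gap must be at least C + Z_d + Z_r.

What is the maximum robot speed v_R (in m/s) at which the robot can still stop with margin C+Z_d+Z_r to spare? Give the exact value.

v_R_max = 1/5 m/s = 0.2000 m/s

collect terms ⇒ (5/12)·v_R² + (33/20)·v_R + (-26/75) = 0
  disc = (33/20)² − 4·(5/12)·(-26/75) = 11881/3600 ; √disc = 109/60
  v_R = (−(33/20) + 109/60) / (2·(5/12)) = 1/5 m/s
check:
braking lasts T_s = (1/5)/(6/5) = 0.1667 s
robot covers v_R·T_r = 0.2000·0.1500 = 0.0300 m before braking
robot covers 0.2000·0.1667 − ½·1.2000·0.1667² = 0.0167 m while stopping
human over T_r+T_s: 1.8000·(0.1500+0.1667) = 0.5700 m
C+Z_d+Z_r = 0.1500+0.1000+0.0000 = 0.2500 m
sum ≈ 0.0300+0.0167+0.5700+0.2500 ≈ 0.8667 m = S ✓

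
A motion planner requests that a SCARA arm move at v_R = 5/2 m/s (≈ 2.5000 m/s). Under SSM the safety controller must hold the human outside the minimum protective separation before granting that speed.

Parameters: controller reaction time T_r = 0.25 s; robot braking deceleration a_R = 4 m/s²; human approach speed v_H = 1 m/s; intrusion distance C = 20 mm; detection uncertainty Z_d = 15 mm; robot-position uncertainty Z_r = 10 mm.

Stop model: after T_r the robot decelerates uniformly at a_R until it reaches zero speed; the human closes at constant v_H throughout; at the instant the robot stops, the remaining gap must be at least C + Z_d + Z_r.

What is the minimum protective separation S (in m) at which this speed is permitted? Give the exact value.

T_s = v_R/a_R = (5/2)/4 = 0.6250 s
robot covers v_R·T_r = 2.5000·0.2500 = 0.6250 m before braking
robot covers 2.5000·0.6250 − ½·4.0000·0.6250² = 0.7812 m while stopping
person approaches 1.0000·(0.2500+0.6250) = 0.8750 m
C+Z_d+Z_r = 0.0200+0.0150+0.0100 = 0.0450 m
S_min ≈ 0.6250+0.7812+0.8750+0.0450  ⇒  S_min = 1861/800 m

S_min = 1861/800 m = 2.3262 m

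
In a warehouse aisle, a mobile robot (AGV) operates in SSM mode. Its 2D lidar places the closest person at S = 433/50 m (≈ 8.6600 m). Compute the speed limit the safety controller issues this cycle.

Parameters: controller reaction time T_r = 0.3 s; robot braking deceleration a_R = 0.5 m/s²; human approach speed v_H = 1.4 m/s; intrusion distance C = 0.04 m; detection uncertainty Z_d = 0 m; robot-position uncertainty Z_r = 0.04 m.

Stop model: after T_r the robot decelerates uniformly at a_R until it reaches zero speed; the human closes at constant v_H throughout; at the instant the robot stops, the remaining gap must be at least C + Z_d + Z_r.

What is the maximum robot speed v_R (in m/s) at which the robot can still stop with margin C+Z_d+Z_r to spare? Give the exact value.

v_R_max = 17/10 m/s = 1.7000 m/s

at the boundary: (1)·v² + (31/10)·v + (-204/25) = 0
  disc = (31/10)² − 4·(1)·(-204/25) = 169/4 ; √disc = 13/2
  v_R = (−(31/10) + 13/2) / (2·(1)) = 17/10 m/s
check:
T_s = v_R/a_R = (17/10)/(1/2) = 3.4000 s
robot in T_r: 1.7000·0.3000 = 0.5100 m
robot covers 1.7000·3.4000 − ½·0.5000·3.4000² = 2.8900 m while stopping
person approaches 1.4000·(0.3000+3.4000) = 5.1800 m
residual clearance needed = 0.0400+0.0000+0.0400 = 0.0800 m
sum ≈ 0.5100+2.8900+5.1800+0.0800 ≈ 8.6600 m = S ✓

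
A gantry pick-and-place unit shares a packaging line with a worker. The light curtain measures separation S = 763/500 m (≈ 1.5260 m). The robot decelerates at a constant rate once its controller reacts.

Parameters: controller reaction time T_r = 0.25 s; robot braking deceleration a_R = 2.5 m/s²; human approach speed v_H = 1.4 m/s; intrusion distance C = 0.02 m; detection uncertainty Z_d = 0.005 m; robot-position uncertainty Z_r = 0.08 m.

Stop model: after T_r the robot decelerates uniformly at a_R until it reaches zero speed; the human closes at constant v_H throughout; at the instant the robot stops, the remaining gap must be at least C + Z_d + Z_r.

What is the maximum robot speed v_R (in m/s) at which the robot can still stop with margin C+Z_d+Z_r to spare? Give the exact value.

v_R_max = 21/20 m/s = 1.0500 m/s

collect terms ⇒ (1/5)·v_R² + (81/100)·v_R + (-1071/1000) = 0
  disc = (81/100)² − 4·(1/5)·(-1071/1000) = 15129/10000 ; √disc = 123/100
  v_R = (−(81/100) + 123/100) / (2·(1/5)) = 21/20 m/s
check:
T_s = v_R/a_R = (21/20)/(5/2) = 0.4200 s
robot in T_r: 1.0500·0.2500 = 0.2625 m
robot covers 1.0500·0.4200 − ½·2.5000·0.4200² = 0.2205 m while stopping
person approaches 1.4000·(0.2500+0.4200) = 0.9380 m
C+Z_d+Z_r = 0.0200+0.0050+0.0800 = 0.1050 m
sum ≈ 0.2625+0.2205+0.9380+0.1050 ≈ 1.5260 m = S ✓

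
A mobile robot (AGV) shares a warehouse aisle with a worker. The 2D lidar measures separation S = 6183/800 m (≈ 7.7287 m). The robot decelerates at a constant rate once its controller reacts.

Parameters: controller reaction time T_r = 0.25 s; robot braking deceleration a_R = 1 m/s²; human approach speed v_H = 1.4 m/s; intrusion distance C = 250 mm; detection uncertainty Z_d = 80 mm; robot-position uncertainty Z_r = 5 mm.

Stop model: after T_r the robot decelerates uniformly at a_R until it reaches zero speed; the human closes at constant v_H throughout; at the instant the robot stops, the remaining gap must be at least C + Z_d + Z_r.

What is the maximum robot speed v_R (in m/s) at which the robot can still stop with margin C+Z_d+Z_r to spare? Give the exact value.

quadratic (1/2)·v² + (33/20)·v + (-1127/160) = 0
  disc = (33/20)² − 4·(1/2)·(-1127/160) = 1681/100 ; √disc = 41/10
  v_R = (−(33/20) + 41/10) / (2·(1/2)) = 49/20 m/s
check:
T_s = v_R/a_R = (49/20)/1 = 2.4500 s
robot in T_r: 2.4500·0.2500 = 0.6125 m
braking distance = 2.4500²/(2·1.0000) = 3.0013 m
person approaches 1.4000·(0.2500+2.4500) = 3.7800 m
margins: 0.2500+0.0800+0.0050 = 0.3350 m
sum ≈ 0.6125+3.0013+3.7800+0.3350 ≈ 7.7287 m = S ✓

v_R_max = 49/20 m/s = 2.4500 m/s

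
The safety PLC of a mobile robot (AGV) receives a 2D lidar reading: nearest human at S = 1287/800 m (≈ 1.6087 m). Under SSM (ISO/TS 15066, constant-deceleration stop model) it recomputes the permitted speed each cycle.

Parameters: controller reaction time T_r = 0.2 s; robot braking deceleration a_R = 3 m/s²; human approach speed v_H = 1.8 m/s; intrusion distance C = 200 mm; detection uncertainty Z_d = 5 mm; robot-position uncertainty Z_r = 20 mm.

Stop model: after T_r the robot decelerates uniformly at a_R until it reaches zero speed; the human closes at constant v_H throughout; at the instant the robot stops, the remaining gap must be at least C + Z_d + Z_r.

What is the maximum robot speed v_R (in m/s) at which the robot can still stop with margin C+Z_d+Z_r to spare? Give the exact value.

at the boundary: (1/6)·v² + (4/5)·v + (-819/800) = 0
  disc = (4/5)² − 4·(1/6)·(-819/800) = 529/400 ; √disc = 23/20
  v_R = (−(4/5) + 23/20) / (2·(1/6)) = 21/20 m/s
check:
T_s = v_R/a_R = (21/20)/3 = 0.3500 s
robot covers v_R·T_r = 1.0500·0.2000 = 0.2100 m before braking
robot under decel: 1.0500²/(2·3.0000) = 0.1837 m
human closes 1.8000·0.5500 = 0.9900 m
margins: 0.2000+0.0050+0.0200 = 0.2250 m
sum ≈ 0.2100+0.1837+0.9900+0.2250 ≈ 1.6087 m = S ✓

v_R_max = 21/20 m/s = 1.0500 m/s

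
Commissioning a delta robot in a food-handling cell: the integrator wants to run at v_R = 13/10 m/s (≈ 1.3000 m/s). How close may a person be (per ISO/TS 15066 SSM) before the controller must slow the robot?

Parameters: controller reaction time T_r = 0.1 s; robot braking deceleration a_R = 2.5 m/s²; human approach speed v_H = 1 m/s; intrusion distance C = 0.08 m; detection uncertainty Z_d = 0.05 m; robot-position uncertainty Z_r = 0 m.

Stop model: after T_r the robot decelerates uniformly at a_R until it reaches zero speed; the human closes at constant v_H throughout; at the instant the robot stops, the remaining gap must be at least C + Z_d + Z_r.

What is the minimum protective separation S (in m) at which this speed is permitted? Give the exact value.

S_min = 609/500 m = 1.2180 m

braking lasts T_s = (13/10)/(5/2) = 0.5200 s
robot covers v_R·T_r = 1.3000·0.1000 = 0.1300 m before braking
robot under decel: 1.3000²/(2·2.5000) = 0.3380 m
human over T_r+T_s: 1.0000·(0.1000+0.5200) = 0.6200 m
C+Z_d+Z_r = 0.0800+0.0500+0.0000 = 0.1300 m
S_min ≈ 0.1300+0.3380+0.6200+0.1300  ⇒  S_min = 609/500 m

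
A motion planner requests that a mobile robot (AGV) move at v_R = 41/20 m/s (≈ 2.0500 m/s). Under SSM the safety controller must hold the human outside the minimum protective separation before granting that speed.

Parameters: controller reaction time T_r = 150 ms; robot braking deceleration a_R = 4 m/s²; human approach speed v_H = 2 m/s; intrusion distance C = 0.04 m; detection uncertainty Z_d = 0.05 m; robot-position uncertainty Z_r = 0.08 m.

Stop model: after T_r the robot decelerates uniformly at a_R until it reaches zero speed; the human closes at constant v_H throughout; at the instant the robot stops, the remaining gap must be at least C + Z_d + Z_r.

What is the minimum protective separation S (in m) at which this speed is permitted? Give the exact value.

stop time T_s = (41/20)/4 = 0.5125 s
reaction-phase robot travel = 2.0500·0.1500 = 0.3075 m
robot covers 2.0500·0.5125 − ½·4.0000·0.5125² = 0.5253 m while stopping
person approaches 2.0000·(0.1500+0.5125) = 1.3250 m
margins: 0.0400+0.0500+0.0800 = 0.1700 m
S_min ≈ 0.3075+0.5253+1.3250+0.1700  ⇒  S_min = 7449/3200 m

S_min = 7449/3200 m = 2.3278 m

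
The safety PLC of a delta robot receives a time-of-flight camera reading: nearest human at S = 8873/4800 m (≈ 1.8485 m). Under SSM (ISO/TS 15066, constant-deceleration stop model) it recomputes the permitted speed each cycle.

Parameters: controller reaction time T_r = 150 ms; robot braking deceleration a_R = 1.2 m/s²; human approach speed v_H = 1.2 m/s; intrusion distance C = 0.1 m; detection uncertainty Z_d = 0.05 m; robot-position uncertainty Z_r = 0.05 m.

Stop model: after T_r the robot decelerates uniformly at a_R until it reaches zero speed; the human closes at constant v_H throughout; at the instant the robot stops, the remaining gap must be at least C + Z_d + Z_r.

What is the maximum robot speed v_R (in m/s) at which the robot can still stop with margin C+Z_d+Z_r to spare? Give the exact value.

v_R_max = 19/20 m/s = 0.9500 m/s

collect terms ⇒ (5/12)·v_R² + (23/20)·v_R + (-7049/4800) = 0
  disc = (23/20)² − 4·(5/12)·(-7049/4800) = 54289/14400 ; √disc = 233/120
  v_R = (−(23/20) + 233/120) / (2·(5/12)) = 19/20 m/s
check:
braking lasts T_s = (19/20)/(6/5) = 0.7917 s
robot covers v_R·T_r = 0.9500·0.1500 = 0.1425 m before braking
braking distance = 0.9500²/(2·1.2000) = 0.3760 m
person approaches 1.2000·(0.1500+0.7917) = 1.1300 m
residual clearance needed = 0.1000+0.0500+0.0500 = 0.2000 m
sum ≈ 0.1425+0.3760+1.1300+0.2000 ≈ 1.8485 m = S ✓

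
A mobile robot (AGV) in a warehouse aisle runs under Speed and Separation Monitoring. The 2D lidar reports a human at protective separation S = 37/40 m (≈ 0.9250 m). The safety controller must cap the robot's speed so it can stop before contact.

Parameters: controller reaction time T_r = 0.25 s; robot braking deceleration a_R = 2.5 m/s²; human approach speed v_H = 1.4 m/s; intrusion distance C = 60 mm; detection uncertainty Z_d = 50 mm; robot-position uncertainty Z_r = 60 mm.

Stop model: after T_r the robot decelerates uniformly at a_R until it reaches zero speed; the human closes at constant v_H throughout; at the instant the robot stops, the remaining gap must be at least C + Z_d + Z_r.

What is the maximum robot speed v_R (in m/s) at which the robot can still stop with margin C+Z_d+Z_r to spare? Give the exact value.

v_R_max = 9/20 m/s = 0.4500 m/s

quadratic (1/5)·v² + (81/100)·v + (-81/200) = 0
  disc = (81/100)² − 4·(1/5)·(-81/200) = 9801/10000 ; √disc = 99/100
  v_R = (−(81/100) + 99/100) / (2·(1/5)) = 9/20 m/s
check:
braking lasts T_s = (9/20)/(5/2) = 0.1800 s
robot in T_r: 0.4500·0.2500 = 0.1125 m
robot covers 0.4500·0.1800 − ½·2.5000·0.1800² = 0.0405 m while stopping
person approaches 1.4000·(0.2500+0.1800) = 0.6020 m
residual clearance needed = 0.0600+0.0500+0.0600 = 0.1700 m
sum ≈ 0.1125+0.0405+0.6020+0.1700 ≈ 0.9250 m = S ✓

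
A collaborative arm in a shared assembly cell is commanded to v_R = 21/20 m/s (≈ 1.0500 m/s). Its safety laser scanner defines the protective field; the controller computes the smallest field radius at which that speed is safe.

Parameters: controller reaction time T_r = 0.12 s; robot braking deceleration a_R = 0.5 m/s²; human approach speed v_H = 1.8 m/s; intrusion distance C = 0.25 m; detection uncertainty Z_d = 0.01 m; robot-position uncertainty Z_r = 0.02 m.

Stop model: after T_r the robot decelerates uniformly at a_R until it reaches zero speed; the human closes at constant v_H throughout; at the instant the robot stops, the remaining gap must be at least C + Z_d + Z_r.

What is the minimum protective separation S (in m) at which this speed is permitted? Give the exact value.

T_s = v_R/a_R = (21/20)/(1/2) = 2.1000 s
robot covers v_R·T_r = 1.0500·0.1200 = 0.1260 m before braking
braking distance = 1.0500²/(2·0.5000) = 1.1025 m
human over T_r+T_s: 1.8000·(0.1200+2.1000) = 3.9960 m
residual clearance needed = 0.2500+0.0100+0.0200 = 0.2800 m
S_min ≈ 0.1260+1.1025+3.9960+0.2800  ⇒  S_min = 11009/2000 m

S_min = 11009/2000 m = 5.5045 m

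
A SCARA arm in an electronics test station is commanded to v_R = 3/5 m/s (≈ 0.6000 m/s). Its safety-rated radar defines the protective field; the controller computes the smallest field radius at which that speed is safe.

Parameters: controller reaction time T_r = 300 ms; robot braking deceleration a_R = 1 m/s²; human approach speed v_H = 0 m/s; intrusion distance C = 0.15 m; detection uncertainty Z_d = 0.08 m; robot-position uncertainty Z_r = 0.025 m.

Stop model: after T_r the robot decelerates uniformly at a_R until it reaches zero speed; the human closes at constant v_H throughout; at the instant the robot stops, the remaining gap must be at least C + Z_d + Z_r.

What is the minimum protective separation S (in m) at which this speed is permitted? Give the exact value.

stop time T_s = (3/5)/1 = 0.6000 s
robot in T_r: 0.6000·0.3000 = 0.1800 m
robot under decel: 0.6000²/(2·1.0000) = 0.1800 m
human closes 0.0000·0.9000 = 0.0000 m
C+Z_d+Z_r = 0.1500+0.0800+0.0250 = 0.2550 m
S_min ≈ 0.1800+0.1800+0.0000+0.2550  ⇒  S_min = 123/200 m

S_min = 123/200 m = 0.6150 m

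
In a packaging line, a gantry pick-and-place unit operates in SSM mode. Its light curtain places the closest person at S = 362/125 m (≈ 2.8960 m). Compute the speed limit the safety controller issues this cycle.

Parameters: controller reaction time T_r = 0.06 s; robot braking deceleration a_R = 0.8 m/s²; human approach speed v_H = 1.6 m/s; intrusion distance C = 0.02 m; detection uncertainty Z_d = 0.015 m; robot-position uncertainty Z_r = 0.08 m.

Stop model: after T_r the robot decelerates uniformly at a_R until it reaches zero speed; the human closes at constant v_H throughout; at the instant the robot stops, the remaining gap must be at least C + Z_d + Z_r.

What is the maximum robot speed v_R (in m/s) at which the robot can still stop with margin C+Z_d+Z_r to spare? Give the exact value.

v_R_max = 1 m/s = 1.0000 m/s

at the boundary: (5/8)·v² + (103/50)·v + (-537/200) = 0
  disc = (103/50)² − 4·(5/8)·(-537/200) = 109561/10000 ; √disc = 331/100
  v_R = (−(103/50) + 331/100) / (2·(5/8)) = 1 m/s
check:
T_s = v_R/a_R = 1/(4/5) = 1.2500 s
reaction-phase robot travel = 1.0000·0.0600 = 0.0600 m
robot covers 1.0000·1.2500 − ½·0.8000·1.2500² = 0.6250 m while stopping
person approaches 1.6000·(0.0600+1.2500) = 2.0960 m
C+Z_d+Z_r = 0.0200+0.0150+0.0800 = 0.1150 m
sum ≈ 0.0600+0.6250+2.0960+0.1150 ≈ 2.8960 m = S ✓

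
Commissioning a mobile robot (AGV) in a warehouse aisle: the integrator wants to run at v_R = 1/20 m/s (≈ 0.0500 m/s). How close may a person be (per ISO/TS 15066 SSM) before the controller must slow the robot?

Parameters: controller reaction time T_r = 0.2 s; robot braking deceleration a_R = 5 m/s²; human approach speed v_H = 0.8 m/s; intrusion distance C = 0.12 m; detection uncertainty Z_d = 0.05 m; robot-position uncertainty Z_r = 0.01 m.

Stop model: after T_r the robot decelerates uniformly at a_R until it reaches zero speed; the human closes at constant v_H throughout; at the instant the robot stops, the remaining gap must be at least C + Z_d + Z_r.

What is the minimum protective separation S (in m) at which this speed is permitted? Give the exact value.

S_min = 1433/4000 m = 0.3583 m

stop time T_s = (1/20)/5 = 0.0100 s
robot in T_r: 0.0500·0.2000 = 0.0100 m
braking distance = 0.0500²/(2·5.0000) = 0.0003 m
person approaches 0.8000·(0.2000+0.0100) = 0.1680 m
residual clearance needed = 0.1200+0.0500+0.0100 = 0.1800 m
S_min ≈ 0.0100+0.0003+0.1680+0.1800  ⇒  S_min = 1433/4000 m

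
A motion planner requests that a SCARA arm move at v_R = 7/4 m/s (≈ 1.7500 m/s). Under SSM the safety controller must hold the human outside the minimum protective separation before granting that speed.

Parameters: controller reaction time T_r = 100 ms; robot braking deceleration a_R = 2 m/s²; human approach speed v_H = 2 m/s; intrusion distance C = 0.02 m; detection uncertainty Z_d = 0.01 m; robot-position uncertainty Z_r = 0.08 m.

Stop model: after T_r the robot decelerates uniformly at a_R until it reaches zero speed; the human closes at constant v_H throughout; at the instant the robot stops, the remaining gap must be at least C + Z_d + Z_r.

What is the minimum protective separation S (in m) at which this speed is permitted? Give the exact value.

S_min = 4801/1600 m = 3.0006 m

T_s = v_R/a_R = (7/4)/2 = 0.8750 s
robot in T_r: 1.7500·0.1000 = 0.1750 m
braking distance = 1.7500²/(2·2.0000) = 0.7656 m
person approaches 2.0000·(0.1000+0.8750) = 1.9500 m
residual clearance needed = 0.0200+0.0100+0.0800 = 0.1100 m
S_min ≈ 0.1750+0.7656+1.9500+0.1100  ⇒  S_min = 4801/1600 m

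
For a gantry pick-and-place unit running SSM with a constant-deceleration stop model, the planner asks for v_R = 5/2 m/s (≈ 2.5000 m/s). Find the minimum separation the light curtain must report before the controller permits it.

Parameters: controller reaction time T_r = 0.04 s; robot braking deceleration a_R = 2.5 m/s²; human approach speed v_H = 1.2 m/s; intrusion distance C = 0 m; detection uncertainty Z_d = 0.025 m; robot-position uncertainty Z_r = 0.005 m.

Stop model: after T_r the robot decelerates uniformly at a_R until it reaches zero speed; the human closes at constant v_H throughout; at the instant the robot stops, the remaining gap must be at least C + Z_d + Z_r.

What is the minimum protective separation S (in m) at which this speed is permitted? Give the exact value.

S_min = 657/250 m = 2.6280 m

braking lasts T_s = (5/2)/(5/2) = 1.0000 s
robot in T_r: 2.5000·0.0400 = 0.1000 m
robot covers 2.5000·1.0000 − ½·2.5000·1.0000² = 1.2500 m while stopping
human closes 1.2000·1.0400 = 1.2480 m
residual clearance needed = 0.0000+0.0250+0.0050 = 0.0300 m
S_min ≈ 0.1000+1.2500+1.2480+0.0300  ⇒  S_min = 657/250 m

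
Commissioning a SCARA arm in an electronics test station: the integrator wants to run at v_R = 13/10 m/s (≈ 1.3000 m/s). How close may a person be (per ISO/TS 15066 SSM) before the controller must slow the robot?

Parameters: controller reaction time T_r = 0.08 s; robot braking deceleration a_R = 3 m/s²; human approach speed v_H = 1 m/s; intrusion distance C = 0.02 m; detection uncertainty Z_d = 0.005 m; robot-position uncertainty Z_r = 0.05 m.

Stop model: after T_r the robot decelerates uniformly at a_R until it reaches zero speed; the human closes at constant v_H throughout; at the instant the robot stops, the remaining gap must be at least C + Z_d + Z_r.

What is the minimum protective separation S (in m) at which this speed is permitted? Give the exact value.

stop time T_s = (13/10)/3 = 0.4333 s
robot in T_r: 1.3000·0.0800 = 0.1040 m
robot covers 1.3000·0.4333 − ½·3.0000·0.4333² = 0.2817 m while stopping
human closes 1.0000·0.5133 = 0.5133 m
C+Z_d+Z_r = 0.0200+0.0050+0.0500 = 0.0750 m
S_min ≈ 0.1040+0.2817+0.5133+0.0750  ⇒  S_min = 487/500 m

S_min = 487/500 m = 0.9740 m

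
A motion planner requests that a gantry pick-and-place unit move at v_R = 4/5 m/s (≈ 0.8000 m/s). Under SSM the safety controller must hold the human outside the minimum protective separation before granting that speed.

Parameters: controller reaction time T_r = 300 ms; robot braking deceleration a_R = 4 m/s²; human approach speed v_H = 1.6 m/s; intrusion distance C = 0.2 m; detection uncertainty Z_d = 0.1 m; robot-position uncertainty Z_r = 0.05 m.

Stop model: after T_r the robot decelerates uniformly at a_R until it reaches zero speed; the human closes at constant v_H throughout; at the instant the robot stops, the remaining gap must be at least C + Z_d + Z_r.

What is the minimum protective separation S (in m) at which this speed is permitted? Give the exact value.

S_min = 147/100 m = 1.4700 m

braking lasts T_s = (4/5)/4 = 0.2000 s
reaction-phase robot travel = 0.8000·0.3000 = 0.2400 m
robot under decel: 0.8000²/(2·4.0000) = 0.0800 m
person approaches 1.6000·(0.3000+0.2000) = 0.8000 m
residual clearance needed = 0.2000+0.1000+0.0500 = 0.3500 m
S_min ≈ 0.2400+0.0800+0.8000+0.3500  ⇒  S_min = 147/100 m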